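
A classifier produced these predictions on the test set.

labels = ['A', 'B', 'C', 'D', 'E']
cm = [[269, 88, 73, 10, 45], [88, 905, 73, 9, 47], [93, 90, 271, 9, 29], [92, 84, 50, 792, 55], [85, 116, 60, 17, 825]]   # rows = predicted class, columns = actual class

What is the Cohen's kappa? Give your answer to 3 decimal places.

Observed agreement pₒ = trace/N = 3062/4275 = 0.7163
Expected agreement pₑ = Σ (rowᵢ·colᵢ)/N² = (627·485 + 1283·1122 + 527·492 + 837·1073 + 1001·1103)/4275² = 0.2192
κ = (pₒ − pₑ)/(1 − pₑ) = (0.7163 − 0.2192)/(1 − 0.2192) = 0.637

0.637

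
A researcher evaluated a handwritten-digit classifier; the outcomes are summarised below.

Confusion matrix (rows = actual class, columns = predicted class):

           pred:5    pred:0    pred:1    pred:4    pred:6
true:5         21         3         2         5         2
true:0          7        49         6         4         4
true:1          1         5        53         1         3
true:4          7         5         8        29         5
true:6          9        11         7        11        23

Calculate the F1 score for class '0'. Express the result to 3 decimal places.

0.685

Treat '0' as positive and all other classes as negative.
F1 score = 2·TP/(2·TP+FP+FN).
0: TP=49, FP=3+5+5+11=24, FN=7+6+4+4=21 → 98/143 = 0.6853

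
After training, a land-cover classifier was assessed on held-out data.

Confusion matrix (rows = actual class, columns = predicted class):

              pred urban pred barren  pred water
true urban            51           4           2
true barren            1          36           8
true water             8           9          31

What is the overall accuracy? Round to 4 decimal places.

0.7867

Accuracy = trace / total = (51+36+31=118) / 150 = 118/150 = 0.7867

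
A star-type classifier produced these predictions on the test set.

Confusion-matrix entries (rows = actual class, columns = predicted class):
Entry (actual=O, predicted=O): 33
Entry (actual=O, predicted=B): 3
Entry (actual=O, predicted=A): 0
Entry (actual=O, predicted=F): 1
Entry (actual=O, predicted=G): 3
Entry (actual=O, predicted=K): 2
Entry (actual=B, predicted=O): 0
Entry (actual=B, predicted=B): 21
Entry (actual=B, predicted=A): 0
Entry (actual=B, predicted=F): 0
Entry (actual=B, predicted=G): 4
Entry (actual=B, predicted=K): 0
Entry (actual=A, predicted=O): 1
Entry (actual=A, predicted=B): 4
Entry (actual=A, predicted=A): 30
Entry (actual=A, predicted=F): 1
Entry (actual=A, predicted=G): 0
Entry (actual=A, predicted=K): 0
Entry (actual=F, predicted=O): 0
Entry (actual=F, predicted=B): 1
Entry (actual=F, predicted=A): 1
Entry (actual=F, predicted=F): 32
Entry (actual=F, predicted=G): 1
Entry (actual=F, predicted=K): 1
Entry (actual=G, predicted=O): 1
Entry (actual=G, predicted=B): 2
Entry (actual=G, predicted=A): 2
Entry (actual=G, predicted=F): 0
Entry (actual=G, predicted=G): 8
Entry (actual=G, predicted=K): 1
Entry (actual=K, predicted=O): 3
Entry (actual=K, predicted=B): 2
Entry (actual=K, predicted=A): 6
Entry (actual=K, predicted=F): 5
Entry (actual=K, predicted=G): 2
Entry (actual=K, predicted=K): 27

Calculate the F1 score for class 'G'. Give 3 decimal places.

0.500

Treat 'G' as positive and all other classes as negative.
F1 score = 2·TP/(2·TP+FP+FN).
G: TP=8, FP=3+4+0+1+2=10, FN=1+2+2+0+1=6 → 16/32 = 0.5000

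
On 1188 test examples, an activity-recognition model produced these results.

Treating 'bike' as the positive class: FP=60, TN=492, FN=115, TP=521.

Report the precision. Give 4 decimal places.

0.8967

Precision = TP/(TP+FP) = 521/(521+60) = 521/581 = 0.8967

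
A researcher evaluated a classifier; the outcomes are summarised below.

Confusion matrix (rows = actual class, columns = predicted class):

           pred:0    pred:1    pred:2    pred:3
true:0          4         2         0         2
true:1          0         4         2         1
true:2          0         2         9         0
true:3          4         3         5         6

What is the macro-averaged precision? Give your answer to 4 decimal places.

0.5232

Per-class precision (TP/(TP+FP)):
  0: TP=4, FP=0+0+4=4 → 4/8 = 0.50000
  1: TP=4, FP=2+2+3=7 → 4/11 = 0.36364
  2: TP=9, FP=0+2+5=7 → 9/16 = 0.56250
  3: TP=6, FP=2+1+0=3 → 6/9 = 0.66667
Macro-precision = mean = (0.50000 + 0.36364 + 0.56250 + 0.66667) / 4 = 0.5232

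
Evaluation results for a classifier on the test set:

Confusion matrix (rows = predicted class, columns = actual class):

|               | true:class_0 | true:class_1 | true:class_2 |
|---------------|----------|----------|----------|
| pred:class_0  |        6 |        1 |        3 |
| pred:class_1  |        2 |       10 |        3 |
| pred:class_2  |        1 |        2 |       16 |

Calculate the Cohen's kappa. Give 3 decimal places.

0.572

Observed agreement pₒ = trace/N = 32/44 = 0.7273
Expected agreement pₑ = Σ (rowᵢ·colᵢ)/N² = (9·10 + 13·15 + 22·19)/44² = 0.3631
κ = (pₒ − pₑ)/(1 − pₑ) = (0.7273 − 0.3631)/(1 − 0.3631) = 0.572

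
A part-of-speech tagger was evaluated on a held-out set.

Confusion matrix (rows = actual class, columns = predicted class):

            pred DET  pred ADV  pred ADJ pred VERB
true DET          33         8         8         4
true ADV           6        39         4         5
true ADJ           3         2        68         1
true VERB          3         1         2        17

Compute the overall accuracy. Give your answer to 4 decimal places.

Accuracy = trace / total = (33+39+68+17=157) / 204 = 157/204 = 0.7696

0.7696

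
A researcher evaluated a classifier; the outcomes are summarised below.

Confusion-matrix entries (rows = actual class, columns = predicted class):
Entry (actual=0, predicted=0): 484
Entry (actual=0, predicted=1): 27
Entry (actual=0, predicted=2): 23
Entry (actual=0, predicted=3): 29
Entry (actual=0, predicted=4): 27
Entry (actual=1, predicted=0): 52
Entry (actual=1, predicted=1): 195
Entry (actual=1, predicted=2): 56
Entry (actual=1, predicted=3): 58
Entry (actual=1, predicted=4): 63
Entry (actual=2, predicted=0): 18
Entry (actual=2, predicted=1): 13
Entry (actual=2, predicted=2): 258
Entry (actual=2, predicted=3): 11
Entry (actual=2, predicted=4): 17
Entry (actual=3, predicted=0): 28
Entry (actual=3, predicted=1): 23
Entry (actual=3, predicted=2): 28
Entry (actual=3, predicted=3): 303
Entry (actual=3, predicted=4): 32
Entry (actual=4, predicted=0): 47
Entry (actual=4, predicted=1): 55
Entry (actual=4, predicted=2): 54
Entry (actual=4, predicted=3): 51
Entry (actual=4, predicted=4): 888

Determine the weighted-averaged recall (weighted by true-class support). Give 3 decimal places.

Per-class recall (TP/(TP+FN)):
  0: TP=484, FN=27+23+29+27=106 → 484/590 = 0.8203
  1: TP=195, FN=52+56+58+63=229 → 195/424 = 0.4599
  2: TP=258, FN=18+13+11+17=59 → 258/317 = 0.8139
  3: TP=303, FN=28+23+28+32=111 → 303/414 = 0.7319
  4: TP=888, FN=47+55+54+51=207 → 888/1095 = 0.8110
Weighted-recall = Σ (supportᵢ/N)·recallᵢ with N=2840: (590/2840)·0.8203 + (424/2840)·0.4599 + (317/2840)·0.8139 + (414/2840)·0.7319 + (1095/2840)·0.8110 = 0.749

0.749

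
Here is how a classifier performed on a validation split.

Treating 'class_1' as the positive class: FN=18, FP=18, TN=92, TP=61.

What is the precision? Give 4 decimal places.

0.7722

Precision = TP/(TP+FP) = 61/(61+18) = 61/79 = 0.7722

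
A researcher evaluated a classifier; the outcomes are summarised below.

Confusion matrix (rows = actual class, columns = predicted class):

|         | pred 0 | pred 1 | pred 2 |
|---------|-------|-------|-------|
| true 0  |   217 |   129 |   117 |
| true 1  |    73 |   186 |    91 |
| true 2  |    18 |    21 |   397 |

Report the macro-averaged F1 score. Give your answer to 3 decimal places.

Per-class F1 score (2·TP/(2·TP+FP+FN)):
  0: TP=217, FP=73+18=91, FN=129+117=246 → 434/771 = 0.5629
  1: TP=186, FP=129+21=150, FN=73+91=164 → 372/686 = 0.5423
  2: TP=397, FP=117+91=208, FN=18+21=39 → 794/1041 = 0.7627
Macro-F1 score = mean = (0.5629 + 0.5423 + 0.7627) / 3 = 0.623

0.623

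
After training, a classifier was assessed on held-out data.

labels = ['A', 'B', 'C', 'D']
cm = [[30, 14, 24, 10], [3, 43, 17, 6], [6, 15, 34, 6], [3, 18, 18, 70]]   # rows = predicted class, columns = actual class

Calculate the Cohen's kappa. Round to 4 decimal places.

0.4106

Observed agreement pₒ = trace/N = 177/317 = 0.55836
Expected agreement pₑ = Σ (rowᵢ·colᵢ)/N² = (42·78 + 90·69 + 93·61 + 92·109)/317² = 0.25064
κ = (pₒ − pₑ)/(1 − pₑ) = (0.55836 − 0.25064)/(1 − 0.25064) = 0.4106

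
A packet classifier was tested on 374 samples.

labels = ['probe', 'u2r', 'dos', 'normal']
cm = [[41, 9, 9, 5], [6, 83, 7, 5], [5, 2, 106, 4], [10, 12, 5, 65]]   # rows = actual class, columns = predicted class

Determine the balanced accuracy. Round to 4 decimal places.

0.7687

Balanced accuracy = mean of per-class recall.
  probe: recall = 41/64 = 0.64063
  u2r: recall = 83/101 = 0.82178
  dos: recall = 106/117 = 0.90598
  normal: recall = 65/92 = 0.70652
Mean = (0.64063 + 0.82178 + 0.90598 + 0.70652) / 4 = 0.7687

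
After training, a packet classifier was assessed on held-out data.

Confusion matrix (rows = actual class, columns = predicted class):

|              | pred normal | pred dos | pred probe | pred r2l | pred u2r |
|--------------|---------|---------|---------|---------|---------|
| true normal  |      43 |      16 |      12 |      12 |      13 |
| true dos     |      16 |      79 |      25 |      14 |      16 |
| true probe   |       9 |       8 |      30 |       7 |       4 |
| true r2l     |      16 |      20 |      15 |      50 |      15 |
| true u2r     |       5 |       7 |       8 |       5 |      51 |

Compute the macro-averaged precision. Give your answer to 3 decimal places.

0.502

Per-class precision (TP/(TP+FP)):
  normal: TP=43, FP=16+9+16+5=46 → 43/89 = 0.4831
  dos: TP=79, FP=16+8+20+7=51 → 79/130 = 0.6077
  probe: TP=30, FP=12+25+15+8=60 → 30/90 = 0.3333
  r2l: TP=50, FP=12+14+7+5=38 → 50/88 = 0.5682
  u2r: TP=51, FP=13+16+4+15=48 → 51/99 = 0.5152
Macro-precision = mean = (0.4831 + 0.6077 + 0.3333 + 0.5682 + 0.5152) / 5 = 0.502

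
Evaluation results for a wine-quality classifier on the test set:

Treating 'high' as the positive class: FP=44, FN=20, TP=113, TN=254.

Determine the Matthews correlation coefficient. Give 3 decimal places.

0.674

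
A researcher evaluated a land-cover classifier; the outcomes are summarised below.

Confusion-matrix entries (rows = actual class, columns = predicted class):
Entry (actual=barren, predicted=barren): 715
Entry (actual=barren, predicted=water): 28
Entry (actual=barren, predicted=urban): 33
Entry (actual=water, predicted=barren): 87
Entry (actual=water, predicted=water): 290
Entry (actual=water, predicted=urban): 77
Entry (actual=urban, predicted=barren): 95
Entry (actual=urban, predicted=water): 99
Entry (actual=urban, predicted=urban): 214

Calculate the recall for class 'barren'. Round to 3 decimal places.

0.921

One-vs-rest for 'barren': TP = diagonal; FP = other classes predicted 'barren'; FN = 'barren' predicted as other.
recall = TP/(TP+FN).
barren: TP=715, FN=28+33=61 → 715/776 = 0.9214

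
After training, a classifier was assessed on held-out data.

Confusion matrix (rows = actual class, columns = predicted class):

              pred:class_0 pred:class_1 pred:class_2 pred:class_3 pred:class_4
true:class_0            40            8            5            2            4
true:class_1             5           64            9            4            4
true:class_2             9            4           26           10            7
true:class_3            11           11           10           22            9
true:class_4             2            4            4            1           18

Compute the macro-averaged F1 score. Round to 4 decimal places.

Per-class F1 score (2·TP/(2·TP+FP+FN)):
  class_0: TP=40, FP=5+9+11+2=27, FN=8+5+2+4=19 → 80/126 = 0.63492
  class_1: TP=64, FP=8+4+11+4=27, FN=5+9+4+4=22 → 128/177 = 0.72316
  class_2: TP=26, FP=5+9+10+4=28, FN=9+4+10+7=30 → 52/110 = 0.47273
  class_3: TP=22, FP=2+4+10+1=17, FN=11+11+10+9=41 → 44/102 = 0.43137
  class_4: TP=18, FP=4+4+7+9=24, FN=2+4+4+1=11 → 36/71 = 0.50704
Macro-F1 score = mean = (0.63492 + 0.72316 + 0.47273 + 0.43137 + 0.50704) / 5 = 0.5538

0.5538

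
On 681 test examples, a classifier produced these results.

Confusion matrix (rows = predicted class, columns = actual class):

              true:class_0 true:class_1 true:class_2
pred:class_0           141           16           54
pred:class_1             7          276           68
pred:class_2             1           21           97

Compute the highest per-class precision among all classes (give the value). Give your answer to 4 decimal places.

0.8151

Per-class precision (TP/(TP+FP)):
  class_0: TP=141, FP=16+54=70 → 141/211 = 0.66825
  class_1: TP=276, FP=7+68=75 → 276/351 = 0.78632
  class_2: TP=97, FP=1+21=22 → 97/119 = 0.81513
Highest is class 'class_2' with precision = 0.8151.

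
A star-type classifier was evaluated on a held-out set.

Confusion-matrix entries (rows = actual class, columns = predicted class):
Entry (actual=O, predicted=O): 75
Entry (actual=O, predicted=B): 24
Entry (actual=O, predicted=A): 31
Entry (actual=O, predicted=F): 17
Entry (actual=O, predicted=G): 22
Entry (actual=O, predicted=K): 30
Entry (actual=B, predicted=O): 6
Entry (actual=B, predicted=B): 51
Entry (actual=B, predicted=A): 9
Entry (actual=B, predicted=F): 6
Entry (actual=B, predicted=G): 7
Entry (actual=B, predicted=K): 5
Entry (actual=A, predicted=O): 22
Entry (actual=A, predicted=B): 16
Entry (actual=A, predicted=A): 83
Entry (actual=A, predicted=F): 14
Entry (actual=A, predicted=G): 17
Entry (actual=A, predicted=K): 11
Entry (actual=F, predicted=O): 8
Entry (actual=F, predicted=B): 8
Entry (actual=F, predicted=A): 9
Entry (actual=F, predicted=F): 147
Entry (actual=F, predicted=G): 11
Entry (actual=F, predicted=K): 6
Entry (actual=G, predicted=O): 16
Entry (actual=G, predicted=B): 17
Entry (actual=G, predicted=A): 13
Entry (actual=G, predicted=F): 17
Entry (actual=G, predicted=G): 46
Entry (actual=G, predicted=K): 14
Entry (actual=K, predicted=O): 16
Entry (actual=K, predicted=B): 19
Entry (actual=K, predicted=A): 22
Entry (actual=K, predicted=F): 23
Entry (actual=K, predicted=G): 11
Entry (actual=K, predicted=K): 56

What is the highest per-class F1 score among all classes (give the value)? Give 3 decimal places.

Per-class F1 score (2·TP/(2·TP+FP+FN)):
  O: TP=75, FP=6+22+8+16+16=68, FN=24+31+17+22+30=124 → 150/342 = 0.4386
  B: TP=51, FP=24+16+8+17+19=84, FN=6+9+6+7+5=33 → 102/219 = 0.4658
  A: TP=83, FP=31+9+9+13+22=84, FN=22+16+14+17+11=80 → 166/330 = 0.5030
  F: TP=147, FP=17+6+14+17+23=77, FN=8+8+9+11+6=42 → 294/413 = 0.7119
  G: TP=46, FP=22+7+17+11+11=68, FN=16+17+13+17+14=77 → 92/237 = 0.3882
  K: TP=56, FP=30+5+11+6+14=66, FN=16+19+22+23+11=91 → 112/269 = 0.4164
Highest is class 'F' with F1 score = 0.712.

0.712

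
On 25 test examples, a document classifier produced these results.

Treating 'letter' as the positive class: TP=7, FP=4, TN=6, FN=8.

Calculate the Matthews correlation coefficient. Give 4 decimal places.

MCC = (TP·TN − FP·FN) / √((TP+FP)(TP+FN)(TN+FP)(TN+FN))
Numerator = 7·6 − 4·8 = 10
Denominator = √(11·15·10·14) = √23100 = 151.9868
MCC = 10 / 151.9868 = 0.0658

0.0658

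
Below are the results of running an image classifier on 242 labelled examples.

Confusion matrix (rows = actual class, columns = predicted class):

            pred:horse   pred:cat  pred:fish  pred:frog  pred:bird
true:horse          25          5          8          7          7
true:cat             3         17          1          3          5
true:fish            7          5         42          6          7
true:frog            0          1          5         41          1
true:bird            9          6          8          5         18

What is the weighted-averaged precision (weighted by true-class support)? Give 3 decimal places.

0.585

Per-class precision (TP/(TP+FP)):
  horse: TP=25, FP=3+7+0+9=19 → 25/44 = 0.5682
  cat: TP=17, FP=5+5+1+6=17 → 17/34 = 0.5000
  fish: TP=42, FP=8+1+5+8=22 → 42/64 = 0.6563
  frog: TP=41, FP=7+3+6+5=21 → 41/62 = 0.6613
  bird: TP=18, FP=7+5+7+1=20 → 18/38 = 0.4737
Weighted-precision = Σ (supportᵢ/N)·precisionᵢ with N=242: (52/242)·0.5682 + (29/242)·0.5000 + (67/242)·0.6563 + (48/242)·0.6613 + (46/242)·0.4737 = 0.585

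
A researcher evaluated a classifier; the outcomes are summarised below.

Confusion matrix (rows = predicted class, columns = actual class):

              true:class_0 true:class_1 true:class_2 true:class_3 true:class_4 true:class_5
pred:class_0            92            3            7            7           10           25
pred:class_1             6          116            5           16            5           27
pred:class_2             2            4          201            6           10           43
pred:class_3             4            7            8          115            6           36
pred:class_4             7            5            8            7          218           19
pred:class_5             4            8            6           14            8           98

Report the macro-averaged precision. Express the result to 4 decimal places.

0.7078

Per-class precision (TP/(TP+FP)):
  class_0: TP=92, FP=3+7+7+10+25=52 → 92/144 = 0.63889
  class_1: TP=116, FP=6+5+16+5+27=59 → 116/175 = 0.66286
  class_2: TP=201, FP=2+4+6+10+43=65 → 201/266 = 0.75564
  class_3: TP=115, FP=4+7+8+6+36=61 → 115/176 = 0.65341
  class_4: TP=218, FP=7+5+8+7+19=46 → 218/264 = 0.82576
  class_5: TP=98, FP=4+8+6+14+8=40 → 98/138 = 0.71014
Macro-precision = mean = (0.63889 + 0.66286 + 0.75564 + 0.65341 + 0.82576 + 0.71014) / 6 = 0.7078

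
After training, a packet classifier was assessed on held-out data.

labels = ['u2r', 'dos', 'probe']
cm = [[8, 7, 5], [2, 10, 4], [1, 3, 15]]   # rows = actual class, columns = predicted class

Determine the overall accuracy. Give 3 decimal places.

Accuracy = trace / total = (8+10+15=33) / 55 = 33/55 = 0.600

0.600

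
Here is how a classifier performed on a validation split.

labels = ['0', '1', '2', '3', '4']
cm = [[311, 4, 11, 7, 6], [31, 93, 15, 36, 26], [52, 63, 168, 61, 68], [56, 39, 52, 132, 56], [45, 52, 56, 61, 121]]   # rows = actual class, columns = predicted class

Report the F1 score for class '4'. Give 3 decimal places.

0.395

Treat '4' as positive and all other classes as negative.
F1 score = 2·TP/(2·TP+FP+FN).
4: TP=121, FP=6+26+68+56=156, FN=45+52+56+61=214 → 242/612 = 0.3954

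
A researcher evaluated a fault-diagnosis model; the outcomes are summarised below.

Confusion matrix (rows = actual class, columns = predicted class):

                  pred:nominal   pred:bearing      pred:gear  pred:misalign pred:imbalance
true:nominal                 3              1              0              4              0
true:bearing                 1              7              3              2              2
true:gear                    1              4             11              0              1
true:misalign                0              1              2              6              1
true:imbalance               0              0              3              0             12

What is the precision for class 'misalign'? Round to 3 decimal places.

0.500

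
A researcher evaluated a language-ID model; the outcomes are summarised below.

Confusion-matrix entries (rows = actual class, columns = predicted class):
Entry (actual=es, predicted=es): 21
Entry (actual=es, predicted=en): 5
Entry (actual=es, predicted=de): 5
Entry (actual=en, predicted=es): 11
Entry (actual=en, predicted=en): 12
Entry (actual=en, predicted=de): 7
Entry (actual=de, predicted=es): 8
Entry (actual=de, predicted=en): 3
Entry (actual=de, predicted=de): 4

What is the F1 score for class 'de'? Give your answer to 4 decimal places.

F1 score = 2·TP/(2·TP+FP+FN).
de: TP=4, FP=5+7=12, FN=8+3=11 → 8/31 = 0.25806

0.2581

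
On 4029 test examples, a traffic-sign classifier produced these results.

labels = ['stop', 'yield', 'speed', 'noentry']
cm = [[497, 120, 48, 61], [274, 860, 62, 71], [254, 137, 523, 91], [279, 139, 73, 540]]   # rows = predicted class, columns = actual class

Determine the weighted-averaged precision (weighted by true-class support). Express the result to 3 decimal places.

0.624

Per-class precision (TP/(TP+FP)):
  stop: TP=497, FP=120+48+61=229 → 497/726 = 0.6846
  yield: TP=860, FP=274+62+71=407 → 860/1267 = 0.6788
  speed: TP=523, FP=254+137+91=482 → 523/1005 = 0.5204
  noentry: TP=540, FP=279+139+73=491 → 540/1031 = 0.5238
Weighted-precision = Σ (supportᵢ/N)·precisionᵢ with N=4029: (1304/4029)·0.6846 + (1256/4029)·0.6788 + (706/4029)·0.5204 + (763/4029)·0.5238 = 0.624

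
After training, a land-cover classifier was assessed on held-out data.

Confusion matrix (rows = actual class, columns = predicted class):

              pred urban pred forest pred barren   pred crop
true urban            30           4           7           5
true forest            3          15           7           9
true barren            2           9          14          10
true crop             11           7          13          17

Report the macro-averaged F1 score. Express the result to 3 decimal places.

0.459

Per-class F1 score (2·TP/(2·TP+FP+FN)):
  urban: TP=30, FP=3+2+11=16, FN=4+7+5=16 → 60/92 = 0.6522
  forest: TP=15, FP=4+9+7=20, FN=3+7+9=19 → 30/69 = 0.4348
  barren: TP=14, FP=7+7+13=27, FN=2+9+10=21 → 28/76 = 0.3684
  crop: TP=17, FP=5+9+10=24, FN=11+7+13=31 → 34/89 = 0.3820
Macro-F1 score = mean = (0.6522 + 0.4348 + 0.3684 + 0.3820) / 4 = 0.459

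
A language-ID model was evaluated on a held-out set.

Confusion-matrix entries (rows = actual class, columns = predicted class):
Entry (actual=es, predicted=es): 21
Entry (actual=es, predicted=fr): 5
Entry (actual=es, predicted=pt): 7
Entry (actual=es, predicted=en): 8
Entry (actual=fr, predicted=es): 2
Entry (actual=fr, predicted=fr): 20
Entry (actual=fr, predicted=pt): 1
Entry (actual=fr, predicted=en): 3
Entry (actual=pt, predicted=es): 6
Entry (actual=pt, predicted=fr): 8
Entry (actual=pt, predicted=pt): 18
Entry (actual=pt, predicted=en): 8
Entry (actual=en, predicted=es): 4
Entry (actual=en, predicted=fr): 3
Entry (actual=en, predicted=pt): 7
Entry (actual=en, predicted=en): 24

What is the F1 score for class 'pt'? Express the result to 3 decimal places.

F1 score = 2·TP/(2·TP+FP+FN).
pt: TP=18, FP=7+1+7=15, FN=6+8+8=22 → 36/73 = 0.4932

0.493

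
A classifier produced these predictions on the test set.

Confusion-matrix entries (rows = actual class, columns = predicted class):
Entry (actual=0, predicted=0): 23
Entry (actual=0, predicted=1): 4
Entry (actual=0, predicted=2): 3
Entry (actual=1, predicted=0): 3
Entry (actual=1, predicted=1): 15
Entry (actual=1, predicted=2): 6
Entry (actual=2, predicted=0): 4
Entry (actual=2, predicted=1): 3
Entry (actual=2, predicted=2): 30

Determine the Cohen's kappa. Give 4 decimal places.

0.6131

Observed agreement pₒ = trace/N = 68/91 = 0.74725
Expected agreement pₑ = Σ (rowᵢ·colᵢ)/N² = (30·30 + 24·22 + 37·39)/91² = 0.34670
κ = (pₒ − pₑ)/(1 − pₑ) = (0.74725 − 0.34670)/(1 − 0.34670) = 0.6131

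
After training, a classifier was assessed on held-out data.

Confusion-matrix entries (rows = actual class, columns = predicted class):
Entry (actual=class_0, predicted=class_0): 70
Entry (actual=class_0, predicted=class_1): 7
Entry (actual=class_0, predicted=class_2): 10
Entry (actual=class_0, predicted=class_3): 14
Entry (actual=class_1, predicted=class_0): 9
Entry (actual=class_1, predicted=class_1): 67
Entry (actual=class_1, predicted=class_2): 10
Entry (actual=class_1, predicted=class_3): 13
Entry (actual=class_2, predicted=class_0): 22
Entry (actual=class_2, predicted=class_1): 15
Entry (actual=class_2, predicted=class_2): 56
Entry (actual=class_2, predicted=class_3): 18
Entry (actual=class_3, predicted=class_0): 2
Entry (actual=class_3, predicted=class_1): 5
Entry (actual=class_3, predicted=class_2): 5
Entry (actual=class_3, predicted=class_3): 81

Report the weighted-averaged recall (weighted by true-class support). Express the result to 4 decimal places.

0.6782

Per-class recall (TP/(TP+FN)):
  class_0: TP=70, FN=7+10+14=31 → 70/101 = 0.69307
  class_1: TP=67, FN=9+10+13=32 → 67/99 = 0.67677
  class_2: TP=56, FN=22+15+18=55 → 56/111 = 0.50450
  class_3: TP=81, FN=2+5+5=12 → 81/93 = 0.87097
Weighted-recall = Σ (supportᵢ/N)·recallᵢ with N=404: (101/404)·0.69307 + (99/404)·0.67677 + (111/404)·0.50450 + (93/404)·0.87097 = 0.6782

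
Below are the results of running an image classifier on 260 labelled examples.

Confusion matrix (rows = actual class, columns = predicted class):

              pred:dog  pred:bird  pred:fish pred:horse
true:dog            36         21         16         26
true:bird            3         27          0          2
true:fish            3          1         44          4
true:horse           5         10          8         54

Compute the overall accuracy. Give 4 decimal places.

Accuracy = trace / total = (36+27+44+54=161) / 260 = 161/260 = 0.6192

0.6192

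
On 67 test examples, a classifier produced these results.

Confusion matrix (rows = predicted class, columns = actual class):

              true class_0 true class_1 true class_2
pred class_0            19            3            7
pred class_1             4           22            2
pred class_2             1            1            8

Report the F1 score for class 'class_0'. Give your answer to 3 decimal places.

0.717

F1 score = 2·TP/(2·TP+FP+FN).
class_0: TP=19, FP=3+7=10, FN=4+1=5 → 38/53 = 0.7170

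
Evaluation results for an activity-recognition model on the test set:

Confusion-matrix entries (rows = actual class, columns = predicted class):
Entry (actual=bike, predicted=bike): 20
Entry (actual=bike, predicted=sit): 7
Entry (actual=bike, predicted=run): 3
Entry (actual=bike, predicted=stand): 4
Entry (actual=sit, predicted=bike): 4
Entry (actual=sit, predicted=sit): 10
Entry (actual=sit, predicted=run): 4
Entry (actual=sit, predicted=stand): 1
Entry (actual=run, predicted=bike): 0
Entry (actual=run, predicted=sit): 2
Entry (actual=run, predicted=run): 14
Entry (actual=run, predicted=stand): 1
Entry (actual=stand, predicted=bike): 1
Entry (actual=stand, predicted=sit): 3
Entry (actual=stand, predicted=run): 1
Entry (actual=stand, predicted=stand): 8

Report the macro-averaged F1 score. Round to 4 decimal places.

0.6191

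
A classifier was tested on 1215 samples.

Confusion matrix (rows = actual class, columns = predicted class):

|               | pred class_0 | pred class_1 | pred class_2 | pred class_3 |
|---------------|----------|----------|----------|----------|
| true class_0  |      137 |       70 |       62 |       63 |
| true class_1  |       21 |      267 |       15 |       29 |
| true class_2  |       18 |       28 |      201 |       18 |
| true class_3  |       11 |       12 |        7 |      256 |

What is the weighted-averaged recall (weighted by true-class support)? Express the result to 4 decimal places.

Per-class recall (TP/(TP+FN)):
  class_0: TP=137, FN=70+62+63=195 → 137/332 = 0.41265
  class_1: TP=267, FN=21+15+29=65 → 267/332 = 0.80422
  class_2: TP=201, FN=18+28+18=64 → 201/265 = 0.75849
  class_3: TP=256, FN=11+12+7=30 → 256/286 = 0.89510
Weighted-recall = Σ (supportᵢ/N)·recallᵢ with N=1215: (332/1215)·0.41265 + (332/1215)·0.80422 + (265/1215)·0.75849 + (286/1215)·0.89510 = 0.7086

0.7086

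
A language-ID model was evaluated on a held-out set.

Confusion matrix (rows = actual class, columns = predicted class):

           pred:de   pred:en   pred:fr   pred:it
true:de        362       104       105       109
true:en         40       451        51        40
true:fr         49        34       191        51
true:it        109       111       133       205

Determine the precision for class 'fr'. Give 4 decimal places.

0.3979

Take TP from the diagonal, FP from the rest of the 'fr' prediction marginal, FN from the rest of the 'fr' actual marginal.
precision = TP/(TP+FP).
fr: TP=191, FP=105+51+133=289 → 191/480 = 0.39792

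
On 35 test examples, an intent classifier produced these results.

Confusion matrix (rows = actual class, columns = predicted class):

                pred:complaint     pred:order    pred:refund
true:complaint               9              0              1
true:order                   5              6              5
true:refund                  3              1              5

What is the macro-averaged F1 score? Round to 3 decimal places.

0.563

Per-class F1 score (2·TP/(2·TP+FP+FN)):
  complaint: TP=9, FP=5+3=8, FN=0+1=1 → 18/27 = 0.6667
  order: TP=6, FP=0+1=1, FN=5+5=10 → 12/23 = 0.5217
  refund: TP=5, FP=1+5=6, FN=3+1=4 → 10/20 = 0.5000
Macro-F1 score = mean = (0.6667 + 0.5217 + 0.5000) / 3 = 0.563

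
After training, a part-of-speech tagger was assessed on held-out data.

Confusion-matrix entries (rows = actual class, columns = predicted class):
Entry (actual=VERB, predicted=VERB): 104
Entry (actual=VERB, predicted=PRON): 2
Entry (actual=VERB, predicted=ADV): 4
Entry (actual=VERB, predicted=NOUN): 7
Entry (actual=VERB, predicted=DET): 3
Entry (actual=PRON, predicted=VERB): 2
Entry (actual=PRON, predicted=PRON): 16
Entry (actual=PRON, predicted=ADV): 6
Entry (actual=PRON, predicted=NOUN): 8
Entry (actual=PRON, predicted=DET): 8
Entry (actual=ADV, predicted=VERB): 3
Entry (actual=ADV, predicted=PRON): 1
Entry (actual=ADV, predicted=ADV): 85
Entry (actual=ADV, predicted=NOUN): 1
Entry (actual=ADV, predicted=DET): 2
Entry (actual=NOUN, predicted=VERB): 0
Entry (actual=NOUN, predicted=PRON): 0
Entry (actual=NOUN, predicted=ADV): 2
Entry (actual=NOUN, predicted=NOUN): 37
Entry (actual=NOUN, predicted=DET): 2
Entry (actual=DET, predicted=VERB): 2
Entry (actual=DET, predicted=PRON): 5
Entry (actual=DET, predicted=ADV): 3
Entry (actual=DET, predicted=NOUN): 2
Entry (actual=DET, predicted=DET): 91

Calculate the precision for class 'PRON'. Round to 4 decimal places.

Take TP from the diagonal, FP from the rest of the 'PRON' prediction marginal, FN from the rest of the 'PRON' actual marginal.
precision = TP/(TP+FP).
PRON: TP=16, FP=2+1+0+5=8 → 16/24 = 0.66667

0.6667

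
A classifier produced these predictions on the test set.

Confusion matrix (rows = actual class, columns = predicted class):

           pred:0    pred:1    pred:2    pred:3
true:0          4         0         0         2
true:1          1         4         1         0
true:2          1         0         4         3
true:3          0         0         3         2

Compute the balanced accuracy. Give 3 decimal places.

Balanced accuracy = mean of per-class recall.
  0: recall = 4/6 = 0.6667
  1: recall = 4/6 = 0.6667
  2: recall = 4/8 = 0.5000
  3: recall = 2/5 = 0.4000
Mean = (0.6667 + 0.6667 + 0.5000 + 0.4000) / 4 = 0.558

0.558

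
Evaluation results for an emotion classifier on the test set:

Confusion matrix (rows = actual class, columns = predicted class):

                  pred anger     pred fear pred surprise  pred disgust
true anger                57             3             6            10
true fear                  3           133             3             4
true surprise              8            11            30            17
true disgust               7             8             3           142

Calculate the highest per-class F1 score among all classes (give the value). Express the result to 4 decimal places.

0.8926

Per-class F1 score (2·TP/(2·TP+FP+FN)):
  anger: TP=57, FP=3+8+7=18, FN=3+6+10=19 → 114/151 = 0.75497
  fear: TP=133, FP=3+11+8=22, FN=3+3+4=10 → 266/298 = 0.89262
  surprise: TP=30, FP=6+3+3=12, FN=8+11+17=36 → 60/108 = 0.55556
  disgust: TP=142, FP=10+4+17=31, FN=7+8+3=18 → 284/333 = 0.85285
Highest is class 'fear' with F1 score = 0.8926.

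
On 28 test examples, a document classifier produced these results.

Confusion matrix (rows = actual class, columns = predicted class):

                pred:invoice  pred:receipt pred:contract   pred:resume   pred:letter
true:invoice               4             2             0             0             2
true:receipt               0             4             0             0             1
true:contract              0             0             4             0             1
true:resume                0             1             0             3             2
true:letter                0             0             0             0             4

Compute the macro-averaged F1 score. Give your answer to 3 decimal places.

0.692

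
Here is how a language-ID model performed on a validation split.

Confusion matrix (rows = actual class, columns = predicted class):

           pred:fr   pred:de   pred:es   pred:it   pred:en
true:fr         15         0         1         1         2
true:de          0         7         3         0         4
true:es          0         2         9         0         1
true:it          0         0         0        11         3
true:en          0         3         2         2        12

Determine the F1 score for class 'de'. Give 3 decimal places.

Take TP from the diagonal, FP from the rest of the 'de' prediction marginal, FN from the rest of the 'de' actual marginal.
F1 score = 2·TP/(2·TP+FP+FN).
de: TP=7, FP=0+2+0+3=5, FN=0+3+0+4=7 → 14/26 = 0.5385

0.538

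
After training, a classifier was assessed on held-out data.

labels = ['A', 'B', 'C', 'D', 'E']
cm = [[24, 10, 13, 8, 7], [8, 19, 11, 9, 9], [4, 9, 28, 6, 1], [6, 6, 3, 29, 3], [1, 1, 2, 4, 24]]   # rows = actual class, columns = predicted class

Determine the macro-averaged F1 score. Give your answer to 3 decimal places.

Per-class F1 score (2·TP/(2·TP+FP+FN)):
  A: TP=24, FP=8+4+6+1=19, FN=10+13+8+7=38 → 48/105 = 0.4571
  B: TP=19, FP=10+9+6+1=26, FN=8+11+9+9=37 → 38/101 = 0.3762
  C: TP=28, FP=13+11+3+2=29, FN=4+9+6+1=20 → 56/105 = 0.5333
  D: TP=29, FP=8+9+6+4=27, FN=6+6+3+3=18 → 58/103 = 0.5631
  E: TP=24, FP=7+9+1+3=20, FN=1+1+2+4=8 → 48/76 = 0.6316
Macro-F1 score = mean = (0.4571 + 0.3762 + 0.5333 + 0.5631 + 0.6316) / 5 = 0.512

0.512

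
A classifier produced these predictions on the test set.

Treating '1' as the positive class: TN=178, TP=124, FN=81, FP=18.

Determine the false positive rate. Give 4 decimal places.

0.0918

FPR = FP/(FP+TN) = 18/(18+178) = 0.0918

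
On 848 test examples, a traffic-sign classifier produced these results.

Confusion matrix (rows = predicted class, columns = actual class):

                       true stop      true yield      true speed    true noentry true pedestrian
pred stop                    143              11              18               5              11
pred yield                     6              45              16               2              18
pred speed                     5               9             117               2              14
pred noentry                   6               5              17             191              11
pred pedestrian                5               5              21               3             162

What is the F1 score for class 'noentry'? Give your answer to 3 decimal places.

0.882

F1 score = 2·TP/(2·TP+FP+FN).
noentry: TP=191, FP=6+5+17+11=39, FN=5+2+2+3=12 → 382/433 = 0.8822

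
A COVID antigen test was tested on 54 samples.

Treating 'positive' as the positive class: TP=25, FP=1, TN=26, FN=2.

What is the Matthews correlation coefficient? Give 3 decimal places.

MCC = (TP·TN − FP·FN) / √((TP+FP)(TP+FN)(TN+FP)(TN+FN))
Numerator = 25·26 − 1·2 = 648
Denominator = √(26·27·27·28) = √530712 = 728.4998
MCC = 648 / 728.4998 = 0.889

0.889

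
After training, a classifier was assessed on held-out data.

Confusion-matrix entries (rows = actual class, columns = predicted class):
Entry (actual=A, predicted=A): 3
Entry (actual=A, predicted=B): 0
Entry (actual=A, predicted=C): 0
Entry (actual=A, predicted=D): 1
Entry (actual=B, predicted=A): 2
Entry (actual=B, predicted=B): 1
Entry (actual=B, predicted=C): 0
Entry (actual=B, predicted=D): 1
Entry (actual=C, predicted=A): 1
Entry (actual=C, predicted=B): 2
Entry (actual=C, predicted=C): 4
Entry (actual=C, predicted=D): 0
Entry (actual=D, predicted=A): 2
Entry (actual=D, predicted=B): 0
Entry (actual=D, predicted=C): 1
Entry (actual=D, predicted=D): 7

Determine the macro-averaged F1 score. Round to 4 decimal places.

Per-class F1 score (2·TP/(2·TP+FP+FN)):
  A: TP=3, FP=2+1+2=5, FN=0+0+1=1 → 6/12 = 0.50000
  B: TP=1, FP=0+2+0=2, FN=2+0+1=3 → 2/7 = 0.28571
  C: TP=4, FP=0+0+1=1, FN=1+2+0=3 → 8/12 = 0.66667
  D: TP=7, FP=1+1+0=2, FN=2+0+1=3 → 14/19 = 0.73684
Macro-F1 score = mean = (0.50000 + 0.28571 + 0.66667 + 0.73684) / 4 = 0.5473

0.5473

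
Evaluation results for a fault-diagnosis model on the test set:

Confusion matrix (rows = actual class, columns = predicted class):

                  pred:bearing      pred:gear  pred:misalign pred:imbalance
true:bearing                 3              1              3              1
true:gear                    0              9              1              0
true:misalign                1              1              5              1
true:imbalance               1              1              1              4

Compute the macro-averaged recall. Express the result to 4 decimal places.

Per-class recall (TP/(TP+FN)):
  bearing: TP=3, FN=1+3+1=5 → 3/8 = 0.37500
  gear: TP=9, FN=0+1+0=1 → 9/10 = 0.90000
  misalign: TP=5, FN=1+1+1=3 → 5/8 = 0.62500
  imbalance: TP=4, FN=1+1+1=3 → 4/7 = 0.57143
Macro-recall = mean = (0.37500 + 0.90000 + 0.62500 + 0.57143) / 4 = 0.6179

0.6179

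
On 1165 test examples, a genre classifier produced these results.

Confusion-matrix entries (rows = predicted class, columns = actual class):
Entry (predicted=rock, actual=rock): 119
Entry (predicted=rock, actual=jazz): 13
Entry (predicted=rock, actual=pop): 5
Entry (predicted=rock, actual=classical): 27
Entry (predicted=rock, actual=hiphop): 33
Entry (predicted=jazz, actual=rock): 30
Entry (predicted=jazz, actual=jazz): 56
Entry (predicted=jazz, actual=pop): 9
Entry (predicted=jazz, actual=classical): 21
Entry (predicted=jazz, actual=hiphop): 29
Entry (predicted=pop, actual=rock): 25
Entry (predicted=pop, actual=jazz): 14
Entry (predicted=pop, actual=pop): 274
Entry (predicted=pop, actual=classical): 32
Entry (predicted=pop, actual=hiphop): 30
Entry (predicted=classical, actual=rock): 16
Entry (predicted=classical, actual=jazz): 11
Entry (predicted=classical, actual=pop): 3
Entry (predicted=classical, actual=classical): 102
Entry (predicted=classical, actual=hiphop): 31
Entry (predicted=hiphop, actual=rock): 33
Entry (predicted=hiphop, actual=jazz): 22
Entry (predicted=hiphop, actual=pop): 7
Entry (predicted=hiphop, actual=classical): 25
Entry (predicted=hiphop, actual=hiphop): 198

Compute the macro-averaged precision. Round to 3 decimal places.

0.608

Per-class precision (TP/(TP+FP)):
  rock: TP=119, FP=13+5+27+33=78 → 119/197 = 0.6041
  jazz: TP=56, FP=30+9+21+29=89 → 56/145 = 0.3862
  pop: TP=274, FP=25+14+32+30=101 → 274/375 = 0.7307
  classical: TP=102, FP=16+11+3+31=61 → 102/163 = 0.6258
  hiphop: TP=198, FP=33+22+7+25=87 → 198/285 = 0.6947
Macro-precision = mean = (0.6041 + 0.3862 + 0.7307 + 0.6258 + 0.6947) / 5 = 0.608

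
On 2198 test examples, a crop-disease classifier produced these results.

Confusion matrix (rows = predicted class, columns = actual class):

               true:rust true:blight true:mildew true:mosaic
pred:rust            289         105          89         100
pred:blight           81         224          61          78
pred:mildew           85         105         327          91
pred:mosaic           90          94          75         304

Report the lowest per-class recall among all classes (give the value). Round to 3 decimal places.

0.424

Per-class recall (TP/(TP+FN)):
  rust: TP=289, FN=81+85+90=256 → 289/545 = 0.5303
  blight: TP=224, FN=105+105+94=304 → 224/528 = 0.4242
  mildew: TP=327, FN=89+61+75=225 → 327/552 = 0.5924
  mosaic: TP=304, FN=100+78+91=269 → 304/573 = 0.5305
Lowest is class 'blight' with recall = 0.424.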